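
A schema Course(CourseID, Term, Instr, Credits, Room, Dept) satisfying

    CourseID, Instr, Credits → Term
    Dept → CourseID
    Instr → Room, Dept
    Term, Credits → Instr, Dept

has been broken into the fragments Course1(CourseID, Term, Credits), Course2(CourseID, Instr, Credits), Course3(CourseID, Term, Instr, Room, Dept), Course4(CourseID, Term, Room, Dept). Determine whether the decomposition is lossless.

No

Chase test. Columns are CourseID, Term, Instr, Credits, Room, Dept; row i has aⱼ where attribute j ∈ Coursei, else bᵢⱼ.
Initial tableau (one row per fragment):
  row 1: a1 a2 b13 a4 b15 b16
  row 2: a1 b22 a3 a4 b25 b26
  row 3: a1 a2 a3 b34 a5 a6
  row 4: a1 a2 b43 b44 a5 a6
Rows 2 and 3 agree on Instr; apply Instr→Room, Dept and equate their Room, Dept entries.
No row becomes fully distinguished — the join is lossy.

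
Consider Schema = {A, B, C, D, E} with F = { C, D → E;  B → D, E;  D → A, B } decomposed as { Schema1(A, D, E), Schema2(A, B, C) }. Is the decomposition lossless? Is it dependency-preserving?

lossy and not dependency-preserving

Lossless test: (A)⁺ = {A}, which is a superkey of neither fragment — lossy.
Dependency preservation: the restricted closure of {B} across the fragments never reaches {D, E}, so B → D, E cannot be enforced without a join — not preserved.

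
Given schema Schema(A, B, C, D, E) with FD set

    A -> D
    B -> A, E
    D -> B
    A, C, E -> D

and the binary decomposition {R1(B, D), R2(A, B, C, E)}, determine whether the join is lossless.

Yes

Common attributes: R1 ∩ R2 = {B}.
Closure of {B}: B → A, E applies, adding A, E; A → D applies, adding D. So (B)⁺ = {A, B, D, E}.
This closure contains every attribute of R1, so R1 ∩ R2 → R1. The join is lossless.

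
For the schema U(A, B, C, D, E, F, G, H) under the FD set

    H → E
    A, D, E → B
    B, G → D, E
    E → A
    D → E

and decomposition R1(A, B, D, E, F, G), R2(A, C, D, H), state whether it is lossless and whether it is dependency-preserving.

lossy and not dependency-preserving

Lossless test: (A, D)⁺ = {A, B, D, E}, which is a superkey of neither fragment — lossy.
Dependency preservation: the restricted closure of {H} across the fragments never reaches {E}, so H → E cannot be enforced without a join — not preserved.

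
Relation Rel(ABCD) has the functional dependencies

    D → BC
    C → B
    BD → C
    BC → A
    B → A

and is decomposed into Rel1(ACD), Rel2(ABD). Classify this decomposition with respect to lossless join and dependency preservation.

lossless but not dependency-preserving

Lossless test: (AD)⁺ = {ABCD}, which contains all of one fragment — lossless.
Dependency preservation: the restricted closure of {C} across the fragments never reaches {B}, so C → B cannot be enforced without a join — not preserved.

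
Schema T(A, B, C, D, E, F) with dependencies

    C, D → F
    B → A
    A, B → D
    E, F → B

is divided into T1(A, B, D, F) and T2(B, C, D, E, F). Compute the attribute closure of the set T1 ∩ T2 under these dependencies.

T1 ∩ T2 = {B, D, F}.
B → A applies, adding A
Closure: {A, B, D, F}.

A, B, D, F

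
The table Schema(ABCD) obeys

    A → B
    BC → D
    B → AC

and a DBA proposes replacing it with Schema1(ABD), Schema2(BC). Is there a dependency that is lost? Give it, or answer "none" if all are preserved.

A → B lies within Schema1.
BC → D: restricted closure across fragments reaches D.
B → AC: restricted closure across fragments reaches AC.
Every dependency is enforceable on the fragments, so the decomposition is dependency-preserving.

none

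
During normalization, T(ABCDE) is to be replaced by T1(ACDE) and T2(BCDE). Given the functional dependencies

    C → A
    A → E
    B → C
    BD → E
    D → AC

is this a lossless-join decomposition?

Common attributes: T1 ∩ T2 = {CDE}.
Closure of {CDE}: C → A applies, adding A. So (CDE)⁺ = {ACDE}.
This closure contains every attribute of T1, so T1 ∩ T2 → T1. The join is lossless.

Yes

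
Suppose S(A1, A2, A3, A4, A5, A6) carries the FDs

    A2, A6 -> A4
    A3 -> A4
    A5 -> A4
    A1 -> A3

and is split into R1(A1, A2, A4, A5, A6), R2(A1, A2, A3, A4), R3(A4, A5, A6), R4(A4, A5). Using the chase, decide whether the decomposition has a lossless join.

Yes

Chase test. Columns are A1, A2, A3, A4, A5, A6; row i has aⱼ where attribute j ∈ Ri, else bᵢⱼ.
Initial tableau (one row per fragment):
  row 1: a1 a2 b13 a4 a5 a6
  row 2: a1 a2 a3 a4 b25 b26
  row 3: b31 b32 b33 a4 a5 a6
  row 4: b41 b42 b43 a4 a5 b46
Rows 1 and 2 agree on A1; apply A1→A3 and equate their A3 entries.
Row 1 is now all distinguished symbols — the join is lossless.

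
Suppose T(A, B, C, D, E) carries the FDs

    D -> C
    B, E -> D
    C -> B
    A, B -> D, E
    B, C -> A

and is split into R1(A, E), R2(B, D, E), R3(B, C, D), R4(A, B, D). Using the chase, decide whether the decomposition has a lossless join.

Yes

Chase test. Columns are A, B, C, D, E; row i has aⱼ where attribute j ∈ Ri, else bᵢⱼ.
Initial tableau (one row per fragment):
  row 1: a1 b12 b13 b14 a5
  row 2: b21 a2 b23 a4 a5
  row 3: b31 a2 a3 a4 b35
  row 4: a1 a2 b43 a4 b45
Rows 2 and 3 agree on D; apply D→C and equate their C entries.
Rows 2 and 4 agree on D; apply D→C and equate their C entries.
Rows 2 and 3 agree on B, C; apply B, C→A and equate their A entries.
Rows 2 and 4 agree on B, C; apply B, C→A and equate their A entries.
Rows 2 and 3 agree on A, B; apply A, B→D, E and equate their D, E entries.
Rows 2 and 4 agree on A, B; apply A, B→D, E and equate their D, E entries.
Row 2 is now all distinguished symbols — the join is lossless.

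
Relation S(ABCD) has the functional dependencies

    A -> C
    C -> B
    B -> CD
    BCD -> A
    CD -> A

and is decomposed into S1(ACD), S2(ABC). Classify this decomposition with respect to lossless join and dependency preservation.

lossless and dependency-preserving

Lossless test: (AC)⁺ = {ABCD}, which contains all of one fragment — lossless.
Dependency preservation: B → CD; BCD → A are not contained in any single fragment, but the restricted closure of each left-hand side across the fragments still reaches the right-hand side; the remaining FDs each lie inside some fragment. All dependencies are preserved.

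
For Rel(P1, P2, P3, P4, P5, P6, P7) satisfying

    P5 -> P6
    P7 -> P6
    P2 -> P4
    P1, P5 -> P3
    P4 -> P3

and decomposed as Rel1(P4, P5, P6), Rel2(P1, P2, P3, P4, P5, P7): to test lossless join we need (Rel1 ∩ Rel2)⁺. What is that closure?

Rel1 ∩ Rel2 = {P4, P5}.
P5 → P6 applies, adding P6
P4 → P3 applies, adding P3
Closure: {P3, P4, P5, P6}.

P3, P4, P5, P6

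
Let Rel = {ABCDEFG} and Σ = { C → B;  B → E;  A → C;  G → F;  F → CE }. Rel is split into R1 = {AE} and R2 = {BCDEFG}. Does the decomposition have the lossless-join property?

Common attributes: R1 ∩ R2 = {E}.
No dependency enlarges {E}, so (E)⁺ = {E}.
The closure contains neither all of R1 = {AE} nor all of R2 = {BCDEFG}, so the common attributes are not a superkey of either fragment. The join is lossy.

No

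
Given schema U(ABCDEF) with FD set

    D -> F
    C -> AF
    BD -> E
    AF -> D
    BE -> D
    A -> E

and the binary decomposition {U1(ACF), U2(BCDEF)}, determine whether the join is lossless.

Common attributes: U1 ∩ U2 = {CF}.
Closure of {CF}: C → AF applies, adding A; AF → D applies, adding D; A → E applies, adding E. So (CF)⁺ = {ACDEF}.
This closure contains every attribute of U1, so U1 ∩ U2 → U1. The join is lossless.

Yes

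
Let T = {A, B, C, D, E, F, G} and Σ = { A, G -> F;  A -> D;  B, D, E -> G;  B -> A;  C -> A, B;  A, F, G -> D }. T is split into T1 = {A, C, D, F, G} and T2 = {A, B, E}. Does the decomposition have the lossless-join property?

No

Common attributes: T1 ∩ T2 = {A}.
Closure of {A}: A → D applies, adding D. So (A)⁺ = {A, D}.
The closure contains neither all of T1 = {A, C, D, F, G} nor all of T2 = {A, B, E}, so the common attributes are not a superkey of either fragment. The join is lossy.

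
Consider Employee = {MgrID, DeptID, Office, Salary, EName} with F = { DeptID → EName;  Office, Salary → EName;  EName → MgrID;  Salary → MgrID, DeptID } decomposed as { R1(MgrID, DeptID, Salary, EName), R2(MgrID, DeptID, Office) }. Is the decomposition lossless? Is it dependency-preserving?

Lossless test: (MgrID, DeptID)⁺ = {MgrID, DeptID, EName}, which is a superkey of neither fragment — lossy.
Dependency preservation: Office, Salary → EName is not contained in any single fragment, but the restricted closure of its left-hand side across the fragments still reaches the right-hand side; the remaining FDs each lie inside some fragment. All dependencies are preserved.

lossy but dependency-preserving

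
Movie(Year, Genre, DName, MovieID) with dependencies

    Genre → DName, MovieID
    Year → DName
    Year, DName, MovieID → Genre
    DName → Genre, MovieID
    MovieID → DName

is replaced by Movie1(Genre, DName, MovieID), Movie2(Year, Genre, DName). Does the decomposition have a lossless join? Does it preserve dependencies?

lossless and dependency-preserving

Lossless test: (Genre, DName)⁺ = {Genre, DName, MovieID}, which contains all of one fragment — lossless.
Dependency preservation: Year, DName, MovieID → Genre is not contained in any single fragment, but the restricted closure of its left-hand side across the fragments still reaches the right-hand side; the remaining FDs each lie inside some fragment. All dependencies are preserved.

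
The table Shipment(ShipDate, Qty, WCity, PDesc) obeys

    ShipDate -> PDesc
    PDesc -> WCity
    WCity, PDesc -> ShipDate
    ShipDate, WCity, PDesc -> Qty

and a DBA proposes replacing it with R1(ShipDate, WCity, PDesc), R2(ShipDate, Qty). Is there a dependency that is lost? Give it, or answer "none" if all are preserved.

ShipDate → PDesc lies within R1.
PDesc → WCity lies within R1.
WCity, PDesc → ShipDate lies within R1.
ShipDate, WCity, PDesc → Qty: restricted closure across fragments reaches Qty.
Every dependency is enforceable on the fragments, so the decomposition is dependency-preserving.

none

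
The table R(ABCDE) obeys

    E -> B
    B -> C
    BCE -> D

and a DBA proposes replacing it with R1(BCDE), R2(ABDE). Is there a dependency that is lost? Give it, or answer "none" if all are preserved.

E → B lies within R1.
B → C lies within R1.
BCE → D lies within R1.
Every dependency is enforceable on the fragments, so the decomposition is dependency-preserving.

none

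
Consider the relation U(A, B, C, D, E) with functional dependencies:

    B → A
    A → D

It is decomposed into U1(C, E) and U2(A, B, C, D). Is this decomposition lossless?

No

Common attributes: U1 ∩ U2 = {C}.
No dependency enlarges {C}, so (C)⁺ = {C}.
The closure contains neither all of U1 = {C, E} nor all of U2 = {A, B, C, D}, so the common attributes are not a superkey of either fragment. The join is lossy.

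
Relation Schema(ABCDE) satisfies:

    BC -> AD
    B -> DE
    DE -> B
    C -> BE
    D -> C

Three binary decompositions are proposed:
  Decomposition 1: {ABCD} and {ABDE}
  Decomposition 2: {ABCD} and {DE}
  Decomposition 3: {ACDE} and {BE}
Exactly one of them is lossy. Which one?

Decomposition 3

Decomposition 1: common = {ABD}, closure = {ABCDE} → lossless.
Decomposition 2: common = {D}, closure = {ABCDE} → lossless.
Decomposition 3: common = {E}, closure = {E} → lossy.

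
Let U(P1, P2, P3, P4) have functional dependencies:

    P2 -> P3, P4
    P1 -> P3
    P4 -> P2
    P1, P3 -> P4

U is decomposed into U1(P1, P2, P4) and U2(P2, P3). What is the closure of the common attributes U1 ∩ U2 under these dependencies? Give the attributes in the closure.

U1 ∩ U2 = {P2}.
P2 → P3, P4 applies, adding P3, P4
Closure: {P2, P3, P4}.

P2, P3, P4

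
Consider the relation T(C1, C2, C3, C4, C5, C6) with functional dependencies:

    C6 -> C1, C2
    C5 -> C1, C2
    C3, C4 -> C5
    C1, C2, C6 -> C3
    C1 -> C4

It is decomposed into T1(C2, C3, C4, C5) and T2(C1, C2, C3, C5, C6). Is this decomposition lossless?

Common attributes: T1 ∩ T2 = {C2, C3, C5}.
Closure of {C2, C3, C5}: C5 → C1, C2 applies, adding C1; C1 → C4 applies, adding C4. So (C2, C3, C5)⁺ = {C1, C2, C3, C4, C5}.
This closure contains every attribute of T1, so T1 ∩ T2 → T1. The join is lossless.

Yes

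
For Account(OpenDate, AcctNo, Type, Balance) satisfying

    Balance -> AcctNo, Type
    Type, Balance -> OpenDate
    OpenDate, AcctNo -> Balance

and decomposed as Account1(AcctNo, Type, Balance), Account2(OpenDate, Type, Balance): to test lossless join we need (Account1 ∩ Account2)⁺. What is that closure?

OpenDate, AcctNo, Type, Balance

Account1 ∩ Account2 = {Type, Balance}.
Balance → AcctNo, Type applies, adding AcctNo
Type, Balance → OpenDate applies, adding OpenDate
Closure: {OpenDate, AcctNo, Type, Balance}.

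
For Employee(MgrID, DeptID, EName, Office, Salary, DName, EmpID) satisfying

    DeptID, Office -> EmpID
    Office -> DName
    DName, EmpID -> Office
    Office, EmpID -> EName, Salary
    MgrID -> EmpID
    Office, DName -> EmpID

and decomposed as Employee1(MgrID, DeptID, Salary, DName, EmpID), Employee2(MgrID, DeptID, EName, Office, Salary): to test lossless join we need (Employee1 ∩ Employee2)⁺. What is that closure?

Employee1 ∩ Employee2 = {MgrID, DeptID, Salary}.
MgrID → EmpID applies, adding EmpID
Closure: {MgrID, DeptID, Salary, EmpID}.

MgrID, DeptID, Salary, EmpID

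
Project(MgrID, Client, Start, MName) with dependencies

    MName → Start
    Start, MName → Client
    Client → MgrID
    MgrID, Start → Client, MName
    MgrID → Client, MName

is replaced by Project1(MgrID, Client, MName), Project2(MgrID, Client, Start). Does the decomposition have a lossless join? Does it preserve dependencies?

lossless and dependency-preserving

Lossless test: (MgrID, Client)⁺ = {MgrID, Client, Start, MName}, which contains all of one fragment — lossless.
Dependency preservation: MName → Start; Start, MName → Client; MgrID, Start → Client, MName are not contained in any single fragment, but the restricted closure of each left-hand side across the fragments still reaches the right-hand side; the remaining FDs each lie inside some fragment. All dependencies are preserved.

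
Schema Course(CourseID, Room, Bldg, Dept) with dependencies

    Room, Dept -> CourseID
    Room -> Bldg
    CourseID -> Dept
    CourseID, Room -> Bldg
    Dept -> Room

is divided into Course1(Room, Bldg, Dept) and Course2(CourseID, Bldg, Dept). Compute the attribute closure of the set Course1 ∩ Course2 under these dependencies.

Course1 ∩ Course2 = {Bldg, Dept}.
Dept → Room applies, adding Room
Room, Dept → CourseID applies, adding CourseID
Closure: {CourseID, Room, Bldg, Dept}.

CourseID, Room, Bldg, Dept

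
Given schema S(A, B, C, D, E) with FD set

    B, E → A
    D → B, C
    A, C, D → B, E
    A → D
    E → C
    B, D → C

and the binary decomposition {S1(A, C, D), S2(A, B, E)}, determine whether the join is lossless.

Common attributes: S1 ∩ S2 = {A}.
Closure of {A}: A → D applies, adding D; D → B, C applies, adding B, C; A, C, D → B, E applies, adding E. So (A)⁺ = {A, B, C, D, E}.
This closure contains every attribute of S1, so S1 ∩ S2 → S1. The join is lossless.

Yes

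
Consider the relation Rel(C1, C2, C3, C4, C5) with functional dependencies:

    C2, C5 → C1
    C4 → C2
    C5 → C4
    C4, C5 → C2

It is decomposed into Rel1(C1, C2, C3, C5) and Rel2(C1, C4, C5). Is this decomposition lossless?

Yes

Common attributes: Rel1 ∩ Rel2 = {C1, C5}.
Closure of {C1, C5}: C5 → C4 applies, adding C4; C4, C5 → C2 applies, adding C2. So (C1, C5)⁺ = {C1, C2, C4, C5}.
This closure contains every attribute of Rel2, so Rel1 ∩ Rel2 → Rel2. The join is lossless.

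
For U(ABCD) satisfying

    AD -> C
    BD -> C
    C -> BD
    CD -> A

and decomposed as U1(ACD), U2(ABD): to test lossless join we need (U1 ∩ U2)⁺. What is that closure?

ABCD

U1 ∩ U2 = {AD}.
AD → C applies, adding C
C → BD applies, adding B
Closure: {ABCD}.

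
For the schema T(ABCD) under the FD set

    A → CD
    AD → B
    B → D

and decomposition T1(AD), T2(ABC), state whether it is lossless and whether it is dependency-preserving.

Lossless test: (A)⁺ = {ABCD}, which contains all of one fragment — lossless.
Dependency preservation: the restricted closure of {B} across the fragments never reaches {D}, so B → D cannot be enforced without a join — not preserved.

lossless but not dependency-preserving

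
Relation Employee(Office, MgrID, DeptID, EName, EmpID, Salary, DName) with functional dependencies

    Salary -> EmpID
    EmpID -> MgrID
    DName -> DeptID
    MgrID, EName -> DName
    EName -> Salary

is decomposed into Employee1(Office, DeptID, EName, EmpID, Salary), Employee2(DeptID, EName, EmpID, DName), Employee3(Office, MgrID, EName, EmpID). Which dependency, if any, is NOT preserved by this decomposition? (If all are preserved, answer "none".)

Salary → EmpID lies within Employee1.
EmpID → MgrID lies within Employee3.
DName → DeptID lies within Employee2.
MgrID, EName → DName: restricted closure across fragments reaches DName.
EName → Salary lies within Employee1.
Every dependency is enforceable on the fragments, so the decomposition is dependency-preserving.

none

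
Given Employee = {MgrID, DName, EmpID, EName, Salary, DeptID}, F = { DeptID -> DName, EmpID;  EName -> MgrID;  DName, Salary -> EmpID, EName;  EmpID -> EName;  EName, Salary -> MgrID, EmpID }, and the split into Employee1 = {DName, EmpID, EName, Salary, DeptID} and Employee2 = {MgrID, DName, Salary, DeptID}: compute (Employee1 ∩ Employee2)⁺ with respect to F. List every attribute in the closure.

MgrID, DName, EmpID, EName, Salary, DeptID

Employee1 ∩ Employee2 = {DName, Salary, DeptID}.
DeptID → DName, EmpID applies, adding EmpID
DName, Salary → EmpID, EName applies, adding EName
EName, Salary → MgrID, EmpID applies, adding MgrID
Closure: {MgrID, DName, EmpID, EName, Salary, DeptID}.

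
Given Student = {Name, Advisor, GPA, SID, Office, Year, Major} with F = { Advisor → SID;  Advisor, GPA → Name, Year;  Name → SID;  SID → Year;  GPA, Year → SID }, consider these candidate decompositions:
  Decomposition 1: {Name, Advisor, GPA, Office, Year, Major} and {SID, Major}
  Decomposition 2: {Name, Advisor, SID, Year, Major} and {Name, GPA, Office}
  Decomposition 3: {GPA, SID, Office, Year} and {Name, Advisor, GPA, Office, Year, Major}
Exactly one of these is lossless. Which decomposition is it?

Decomposition 3

Decomposition 1: common = {Major}, closure = {Major} → lossy.
Decomposition 2: common = {Name}, closure = {Name, SID, Year} → lossy.
Decomposition 3: common = {GPA, Office, Year}, closure = {GPA, SID, Office, Year} → lossless.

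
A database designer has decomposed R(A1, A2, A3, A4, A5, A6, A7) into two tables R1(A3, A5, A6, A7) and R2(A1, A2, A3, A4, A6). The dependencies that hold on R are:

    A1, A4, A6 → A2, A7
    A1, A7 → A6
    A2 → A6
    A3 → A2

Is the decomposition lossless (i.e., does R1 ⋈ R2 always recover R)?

No

Common attributes: R1 ∩ R2 = {A3, A6}.
Closure of {A3, A6}: A3 → A2 applies, adding A2. So (A3, A6)⁺ = {A2, A3, A6}.
The closure contains neither all of R1 = {A3, A5, A6, A7} nor all of R2 = {A1, A2, A3, A4, A6}, so the common attributes are not a superkey of either fragment. The join is lossy.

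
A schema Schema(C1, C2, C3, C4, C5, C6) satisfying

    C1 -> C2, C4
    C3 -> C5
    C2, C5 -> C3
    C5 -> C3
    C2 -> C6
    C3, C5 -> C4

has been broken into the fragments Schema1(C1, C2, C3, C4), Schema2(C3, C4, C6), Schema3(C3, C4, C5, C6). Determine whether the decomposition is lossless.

Chase test. Columns are C1, C2, C3, C4, C5, C6; row i has aⱼ where attribute j ∈ Schemai, else bᵢⱼ.
Initial tableau (one row per fragment):
  row 1: a1 a2 a3 a4 b15 b16
  row 2: b21 b22 a3 a4 b25 a6
  row 3: b31 b32 a3 a4 a5 a6
Rows 1 and 2 agree on C3; apply C3→C5 and equate their C5 entries.
Rows 1 and 3 agree on C3; apply C3→C5 and equate their C5 entries.
No row becomes fully distinguished — the join is lossy.

No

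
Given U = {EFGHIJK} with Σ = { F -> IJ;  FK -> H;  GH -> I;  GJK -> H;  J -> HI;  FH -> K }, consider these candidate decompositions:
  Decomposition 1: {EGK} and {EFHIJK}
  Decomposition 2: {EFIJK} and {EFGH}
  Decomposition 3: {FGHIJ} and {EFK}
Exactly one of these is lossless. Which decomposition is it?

Decomposition 1: common = {EK}, closure = {EK} → lossy.
Decomposition 2: common = {EF}, closure = {EFHIJK} → lossless.
Decomposition 3: common = {F}, closure = {FHIJK} → lossy.

Decomposition 2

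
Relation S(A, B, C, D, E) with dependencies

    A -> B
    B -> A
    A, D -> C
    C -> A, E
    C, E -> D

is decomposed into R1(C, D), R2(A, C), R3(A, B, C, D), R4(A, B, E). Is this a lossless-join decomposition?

No

Chase test. Columns are A, B, C, D, E; row i has aⱼ where attribute j ∈ Ri, else bᵢⱼ.
Initial tableau (one row per fragment):
  row 1: b11 b12 a3 a4 b15
  row 2: a1 b22 a3 b24 b25
  row 3: a1 a2 a3 a4 b35
  row 4: a1 a2 b43 b44 a5
Rows 2 and 3 agree on A; apply A→B and equate their B entries.
Rows 1 and 2 agree on C; apply C→A, E and equate their A, E entries.
Rows 1 and 3 agree on C; apply C→A, E and equate their A, E entries.
Rows 1 and 2 agree on C, E; apply C, E→D and equate their D entries.
Rows 1 and 2 agree on A; apply A→B and equate their B entries.
No row becomes fully distinguished — the join is lossy.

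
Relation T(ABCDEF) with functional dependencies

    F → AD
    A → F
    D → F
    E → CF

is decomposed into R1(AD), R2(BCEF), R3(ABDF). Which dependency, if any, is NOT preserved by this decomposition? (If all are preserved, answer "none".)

none

F → AD lies within R3.
A → F lies within R3.
D → F lies within R3.
E → CF lies within R2.
Every dependency is enforceable on the fragments, so the decomposition is dependency-preserving.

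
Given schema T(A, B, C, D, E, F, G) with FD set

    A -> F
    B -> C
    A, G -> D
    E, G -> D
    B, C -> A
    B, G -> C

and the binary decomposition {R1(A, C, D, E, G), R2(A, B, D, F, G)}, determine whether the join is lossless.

Common attributes: R1 ∩ R2 = {A, D, G}.
Closure of {A, D, G}: A → F applies, adding F. So (A, D, G)⁺ = {A, D, F, G}.
The closure contains neither all of R1 = {A, C, D, E, G} nor all of R2 = {A, B, D, F, G}, so the common attributes are not a superkey of either fragment. The join is lossy.

No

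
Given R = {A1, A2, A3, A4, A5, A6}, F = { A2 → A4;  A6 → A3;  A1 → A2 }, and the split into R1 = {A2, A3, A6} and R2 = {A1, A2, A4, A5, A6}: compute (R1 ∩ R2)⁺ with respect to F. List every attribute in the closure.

A2, A3, A4, A6

R1 ∩ R2 = {A2, A6}.
A2 → A4 applies, adding A4
A6 → A3 applies, adding A3
Closure: {A2, A3, A4, A6}.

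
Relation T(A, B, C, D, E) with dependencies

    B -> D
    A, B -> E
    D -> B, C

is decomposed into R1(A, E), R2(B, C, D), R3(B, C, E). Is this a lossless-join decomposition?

Chase test. Columns are A, B, C, D, E; row i has aⱼ where attribute j ∈ Ri, else bᵢⱼ.
Initial tableau (one row per fragment):
  row 1: a1 b12 b13 b14 a5
  row 2: b21 a2 a3 a4 b25
  row 3: b31 a2 a3 b34 a5
Rows 2 and 3 agree on B; apply B→D and equate their D entries.
No row becomes fully distinguished — the join is lossy.

No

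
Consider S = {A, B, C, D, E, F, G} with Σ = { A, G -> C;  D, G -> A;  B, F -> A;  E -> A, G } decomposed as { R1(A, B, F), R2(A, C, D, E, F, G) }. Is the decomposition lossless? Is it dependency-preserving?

Lossless test: (A, F)⁺ = {A, F}, which is a superkey of neither fragment — lossy.
Dependency preservation: every FD's attributes lie within a single fragment, so each can be enforced locally — preserved.

lossy but dependency-preserving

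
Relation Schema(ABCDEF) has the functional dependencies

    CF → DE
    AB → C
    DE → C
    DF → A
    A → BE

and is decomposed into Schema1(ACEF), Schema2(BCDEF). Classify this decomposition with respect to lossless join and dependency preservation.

Lossless test: (CEF)⁺ = {ABCDEF}, which contains all of one fragment — lossless.
Dependency preservation: the restricted closure of {A} across the fragments never reaches {BE}, so A → BE cannot be enforced without a join — not preserved.

lossless but not dependency-preserving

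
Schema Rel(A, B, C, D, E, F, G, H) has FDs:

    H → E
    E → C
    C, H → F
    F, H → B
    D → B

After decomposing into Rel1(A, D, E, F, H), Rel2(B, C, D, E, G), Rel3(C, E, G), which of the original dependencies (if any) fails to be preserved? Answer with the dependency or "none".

F, H → B

Check F, H → B: no single fragment contains all of {B, F, H}, and the restricted closure of {F, H} across the fragments never reaches {B}.
H → E is preserved.
E → C is preserved.
C, H → F is preserved.
D → B is preserved.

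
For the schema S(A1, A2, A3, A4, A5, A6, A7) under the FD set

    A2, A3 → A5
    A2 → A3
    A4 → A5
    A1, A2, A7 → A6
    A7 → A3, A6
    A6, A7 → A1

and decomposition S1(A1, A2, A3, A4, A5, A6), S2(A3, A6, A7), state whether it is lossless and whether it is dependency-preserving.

lossy and not dependency-preserving

Lossless test: (A3, A6)⁺ = {A3, A6}, which is a superkey of neither fragment — lossy.
Dependency preservation: the restricted closure of {A6, A7} across the fragments never reaches {A1}, so A6, A7 → A1 cannot be enforced without a join — not preserved.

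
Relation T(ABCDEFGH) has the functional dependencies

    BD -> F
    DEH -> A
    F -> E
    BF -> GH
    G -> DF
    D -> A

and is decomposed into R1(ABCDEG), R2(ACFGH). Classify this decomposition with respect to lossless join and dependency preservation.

lossy and not dependency-preserving

Lossless test: (ACG)⁺ = {ACDEFG}, which is a superkey of neither fragment — lossy.
Dependency preservation: the restricted closure of {F} across the fragments never reaches {E}, so F → E cannot be enforced without a join — not preserved.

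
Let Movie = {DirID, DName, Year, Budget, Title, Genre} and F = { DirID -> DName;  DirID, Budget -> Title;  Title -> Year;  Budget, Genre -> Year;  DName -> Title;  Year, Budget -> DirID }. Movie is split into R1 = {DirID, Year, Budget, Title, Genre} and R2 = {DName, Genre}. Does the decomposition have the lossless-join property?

No

Common attributes: R1 ∩ R2 = {Genre}.
No dependency enlarges {Genre}, so (Genre)⁺ = {Genre}.
The closure contains neither all of R1 = {DirID, Year, Budget, Title, Genre} nor all of R2 = {DName, Genre}, so the common attributes are not a superkey of either fragment. The join is lossy.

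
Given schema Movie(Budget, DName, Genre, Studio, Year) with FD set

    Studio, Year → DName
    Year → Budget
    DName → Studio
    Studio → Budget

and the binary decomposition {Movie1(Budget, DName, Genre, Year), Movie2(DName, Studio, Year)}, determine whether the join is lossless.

Yes

Common attributes: Movie1 ∩ Movie2 = {DName, Year}.
Closure of {DName, Year}: Year → Budget applies, adding Budget; DName → Studio applies, adding Studio. So (DName, Year)⁺ = {Budget, DName, Studio, Year}.
This closure contains every attribute of Movie2, so Movie1 ∩ Movie2 → Movie2. The join is lossless.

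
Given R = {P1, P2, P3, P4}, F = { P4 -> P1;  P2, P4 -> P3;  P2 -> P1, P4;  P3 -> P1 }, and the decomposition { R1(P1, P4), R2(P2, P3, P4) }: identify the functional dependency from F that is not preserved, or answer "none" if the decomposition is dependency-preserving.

Check P3 → P1: no single fragment contains all of {P1, P3}, and the restricted closure of {P3} across the fragments never reaches {P1}.
P4 → P1 is preserved.
P2, P4 → P3 is preserved.
P2 → P1, P4 is preserved.

P3 -> P1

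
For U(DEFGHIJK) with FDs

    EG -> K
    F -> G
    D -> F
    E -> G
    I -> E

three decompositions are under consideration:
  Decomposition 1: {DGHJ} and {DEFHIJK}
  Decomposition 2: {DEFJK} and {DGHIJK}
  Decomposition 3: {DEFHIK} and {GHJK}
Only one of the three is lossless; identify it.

Decomposition 1: common = {DHJ}, closure = {DFGHJ} → lossless.
Decomposition 2: common = {DJK}, closure = {DFGJK} → lossy.
Decomposition 3: common = {HK}, closure = {HK} → lossy.

Decomposition 1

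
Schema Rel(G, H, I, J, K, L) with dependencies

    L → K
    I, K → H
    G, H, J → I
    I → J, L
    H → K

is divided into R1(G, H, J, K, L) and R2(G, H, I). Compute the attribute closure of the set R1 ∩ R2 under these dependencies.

G, H, K

R1 ∩ R2 = {G, H}.
H → K applies, adding K
Closure: {G, H, K}.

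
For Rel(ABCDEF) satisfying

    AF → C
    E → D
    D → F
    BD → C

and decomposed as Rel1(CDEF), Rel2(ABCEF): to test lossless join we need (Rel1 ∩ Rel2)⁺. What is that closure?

CDEF

Rel1 ∩ Rel2 = {CEF}.
E → D applies, adding D
Closure: {CDEF}.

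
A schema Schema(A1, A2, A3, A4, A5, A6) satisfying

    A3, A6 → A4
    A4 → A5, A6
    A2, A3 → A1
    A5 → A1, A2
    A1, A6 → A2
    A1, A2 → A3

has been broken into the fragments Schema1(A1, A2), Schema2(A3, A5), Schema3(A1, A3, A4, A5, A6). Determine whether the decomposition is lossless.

No

Chase test. Columns are A1, A2, A3, A4, A5, A6; row i has aⱼ where attribute j ∈ Schemai, else bᵢⱼ.
Initial tableau (one row per fragment):
  row 1: a1 a2 b13 b14 b15 b16
  row 2: b21 b22 a3 b24 a5 b26
  row 3: a1 b32 a3 a4 a5 a6
Rows 2 and 3 agree on A5; apply A5→A1, A2 and equate their A1, A2 entries.
No row becomes fully distinguished — the join is lossy.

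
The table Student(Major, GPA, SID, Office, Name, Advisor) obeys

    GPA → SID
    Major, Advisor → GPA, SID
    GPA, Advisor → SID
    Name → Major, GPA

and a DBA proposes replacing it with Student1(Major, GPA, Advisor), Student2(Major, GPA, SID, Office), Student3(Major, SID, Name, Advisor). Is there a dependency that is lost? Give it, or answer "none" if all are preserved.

Check Name → Major, GPA: no single fragment contains all of {Major, GPA, Name}, and the restricted closure of {Name} across the fragments never reaches {Major, GPA}.
GPA → SID is preserved.
Major, Advisor → GPA, SID is preserved.
GPA, Advisor → SID is preserved.

Name → Major, GPA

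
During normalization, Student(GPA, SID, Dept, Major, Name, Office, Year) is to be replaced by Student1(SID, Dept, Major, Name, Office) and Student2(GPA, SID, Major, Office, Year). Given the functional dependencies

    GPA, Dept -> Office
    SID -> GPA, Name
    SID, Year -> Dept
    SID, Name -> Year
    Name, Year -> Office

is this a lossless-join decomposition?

Yes

Common attributes: Student1 ∩ Student2 = {SID, Major, Office}.
Closure of {SID, Major, Office}: SID → GPA, Name applies, adding GPA, Name; SID, Name → Year applies, adding Year; SID, Year → Dept applies, adding Dept. So (SID, Major, Office)⁺ = {GPA, SID, Dept, Major, Name, Office, Year}.
This closure contains every attribute of Student1, so Student1 ∩ Student2 → Student1. The join is lossless.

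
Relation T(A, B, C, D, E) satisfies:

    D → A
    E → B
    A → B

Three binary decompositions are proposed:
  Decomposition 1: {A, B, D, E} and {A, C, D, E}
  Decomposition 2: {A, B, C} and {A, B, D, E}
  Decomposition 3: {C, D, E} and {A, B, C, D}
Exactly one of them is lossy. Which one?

Decomposition 1: common = {A, D, E}, closure = {A, B, D, E} → lossless.
Decomposition 2: common = {A, B}, closure = {A, B} → lossy.
Decomposition 3: common = {C, D}, closure = {A, B, C, D} → lossless.

Decomposition 2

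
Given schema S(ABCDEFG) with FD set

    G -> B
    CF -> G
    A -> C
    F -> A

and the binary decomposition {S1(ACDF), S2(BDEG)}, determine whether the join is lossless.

No

Common attributes: S1 ∩ S2 = {D}.
No dependency enlarges {D}, so (D)⁺ = {D}.
The closure contains neither all of S1 = {ACDF} nor all of S2 = {BDEG}, so the common attributes are not a superkey of either fragment. The join is lossy.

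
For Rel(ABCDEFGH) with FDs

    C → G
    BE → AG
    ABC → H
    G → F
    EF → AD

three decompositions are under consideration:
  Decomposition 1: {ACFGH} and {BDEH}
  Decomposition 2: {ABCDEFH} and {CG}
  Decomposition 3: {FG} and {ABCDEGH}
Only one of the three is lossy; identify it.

Decomposition 1: common = {H}, closure = {H} → lossy.
Decomposition 2: common = {C}, closure = {CFG} → lossless.
Decomposition 3: common = {G}, closure = {FG} → lossless.

Decomposition 1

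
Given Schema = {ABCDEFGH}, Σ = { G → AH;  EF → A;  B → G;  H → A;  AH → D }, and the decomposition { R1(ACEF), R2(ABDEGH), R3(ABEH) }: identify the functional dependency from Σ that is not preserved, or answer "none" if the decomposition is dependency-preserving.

G → AH lies within R2.
EF → A lies within R1.
B → G lies within R2.
H → A lies within R2.
AH → D lies within R2.
Every dependency is enforceable on the fragments, so the decomposition is dependency-preserving.

none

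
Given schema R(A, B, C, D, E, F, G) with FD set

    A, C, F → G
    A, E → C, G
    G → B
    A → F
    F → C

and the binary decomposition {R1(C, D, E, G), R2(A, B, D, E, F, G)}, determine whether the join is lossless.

Common attributes: R1 ∩ R2 = {D, E, G}.
Closure of {D, E, G}: G → B applies, adding B. So (D, E, G)⁺ = {B, D, E, G}.
The closure contains neither all of R1 = {C, D, E, G} nor all of R2 = {A, B, D, E, F, G}, so the common attributes are not a superkey of either fragment. The join is lossy.

No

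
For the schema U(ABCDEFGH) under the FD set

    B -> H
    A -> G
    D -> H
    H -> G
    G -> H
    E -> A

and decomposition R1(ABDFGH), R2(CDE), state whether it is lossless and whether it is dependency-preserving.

Lossless test: (D)⁺ = {DGH}, which is a superkey of neither fragment — lossy.
Dependency preservation: the restricted closure of {E} across the fragments never reaches {A}, so E → A cannot be enforced without a join — not preserved.

lossy and not dependency-preserving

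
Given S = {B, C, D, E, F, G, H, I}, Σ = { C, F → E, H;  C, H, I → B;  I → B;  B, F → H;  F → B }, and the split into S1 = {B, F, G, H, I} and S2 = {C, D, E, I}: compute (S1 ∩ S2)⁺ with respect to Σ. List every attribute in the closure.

B, I

S1 ∩ S2 = {I}.
I → B applies, adding B
Closure: {B, I}.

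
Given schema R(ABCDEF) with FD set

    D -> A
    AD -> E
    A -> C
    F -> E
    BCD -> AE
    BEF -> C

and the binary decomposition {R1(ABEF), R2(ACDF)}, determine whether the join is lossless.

Common attributes: R1 ∩ R2 = {AF}.
Closure of {AF}: A → C applies, adding C; F → E applies, adding E. So (AF)⁺ = {ACEF}.
The closure contains neither all of R1 = {ABEF} nor all of R2 = {ACDF}, so the common attributes are not a superkey of either fragment. The join is lossy.

No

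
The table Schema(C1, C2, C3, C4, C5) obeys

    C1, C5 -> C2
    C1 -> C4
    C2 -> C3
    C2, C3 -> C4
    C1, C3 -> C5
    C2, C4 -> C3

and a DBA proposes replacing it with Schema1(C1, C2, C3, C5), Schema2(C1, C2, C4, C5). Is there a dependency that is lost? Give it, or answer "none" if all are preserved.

C1, C5 → C2 lies within Schema1.
C1 → C4 lies within Schema2.
C2 → C3 lies within Schema1.
C2, C3 → C4: restricted closure across fragments reaches C4.
C1, C3 → C5 lies within Schema1.
C2, C4 → C3: restricted closure across fragments reaches C3.
Every dependency is enforceable on the fragments, so the decomposition is dependency-preserving.

none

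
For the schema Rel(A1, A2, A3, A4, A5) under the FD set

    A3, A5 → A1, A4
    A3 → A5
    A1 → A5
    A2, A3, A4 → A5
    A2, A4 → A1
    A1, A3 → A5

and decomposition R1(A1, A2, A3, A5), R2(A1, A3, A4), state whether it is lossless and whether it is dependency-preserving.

lossless but not dependency-preserving

Lossless test: (A1, A3)⁺ = {A1, A3, A4, A5}, which contains all of one fragment — lossless.
Dependency preservation: the restricted closure of {A2, A4} across the fragments never reaches {A1}, so A2, A4 → A1 cannot be enforced without a join — not preserved.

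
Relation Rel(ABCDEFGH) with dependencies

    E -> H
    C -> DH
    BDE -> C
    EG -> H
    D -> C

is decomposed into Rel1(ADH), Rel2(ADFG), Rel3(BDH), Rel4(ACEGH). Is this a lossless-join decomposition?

No

Chase test. Columns are ABCDEFGH; row i has aⱼ where attribute j ∈ Reli, else bᵢⱼ.
Initial tableau (one row per fragment):
  row 1: a1 b12 b13 a4 b15 b16 b17 a8
  row 2: a1 b22 b23 a4 b25 a6 a7 b28
  row 3: b31 a2 b33 a4 b35 b36 b37 a8
  row 4: a1 b42 a3 b44 a5 b46 a7 a8
Rows 1 and 2 agree on D; apply D→C and equate their C entries.
Rows 1 and 3 agree on D; apply D→C and equate their C entries.
Rows 1 and 2 agree on C; apply C→DH and equate their DH entries.
No row becomes fully distinguished — the join is lossy.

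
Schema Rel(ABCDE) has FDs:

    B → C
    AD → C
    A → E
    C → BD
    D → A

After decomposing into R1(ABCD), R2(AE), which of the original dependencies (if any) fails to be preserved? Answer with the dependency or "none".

B → C lies within R1.
AD → C lies within R1.
A → E lies within R2.
C → BD lies within R1.
D → A lies within R1.
Every dependency is enforceable on the fragments, so the decomposition is dependency-preserving.

none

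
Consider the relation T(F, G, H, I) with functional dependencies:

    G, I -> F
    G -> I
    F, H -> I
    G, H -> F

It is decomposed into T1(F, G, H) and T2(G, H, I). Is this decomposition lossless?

Common attributes: T1 ∩ T2 = {G, H}.
Closure of {G, H}: G → I applies, adding I; G, H → F applies, adding F. So (G, H)⁺ = {F, G, H, I}.
This closure contains every attribute of T1, so T1 ∩ T2 → T1. The join is lossless.

Yes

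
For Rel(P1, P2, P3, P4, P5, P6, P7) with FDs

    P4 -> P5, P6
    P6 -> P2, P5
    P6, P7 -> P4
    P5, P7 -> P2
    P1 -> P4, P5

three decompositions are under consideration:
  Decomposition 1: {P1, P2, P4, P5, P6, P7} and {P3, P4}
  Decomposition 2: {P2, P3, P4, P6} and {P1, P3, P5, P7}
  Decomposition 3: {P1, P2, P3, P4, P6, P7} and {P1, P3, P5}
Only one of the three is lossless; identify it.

Decomposition 3

Decomposition 1: common = {P4}, closure = {P2, P4, P5, P6} → lossy.
Decomposition 2: common = {P3}, closure = {P3} → lossy.
Decomposition 3: common = {P1, P3}, closure = {P1, P2, P3, P4, P5, P6} → lossless.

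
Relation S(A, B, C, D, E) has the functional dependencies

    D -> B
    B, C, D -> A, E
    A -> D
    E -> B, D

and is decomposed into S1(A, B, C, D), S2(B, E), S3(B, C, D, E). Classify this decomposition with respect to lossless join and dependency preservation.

Lossless test (chase): Rows 1 and 3 agree on B, C, D; apply B, C, D→A, E and equate their A, E entries. Rows 1 and 2 agree on E; apply E→B, D and equate their B, D entries. Row 1 is now all distinguished symbols — the join is lossless.
Dependency preservation: B, C, D → A, E is not contained in any single fragment, but the restricted closure of its left-hand side across the fragments still reaches the right-hand side; the remaining FDs each lie inside some fragment. All dependencies are preserved.

lossless and dependency-preserving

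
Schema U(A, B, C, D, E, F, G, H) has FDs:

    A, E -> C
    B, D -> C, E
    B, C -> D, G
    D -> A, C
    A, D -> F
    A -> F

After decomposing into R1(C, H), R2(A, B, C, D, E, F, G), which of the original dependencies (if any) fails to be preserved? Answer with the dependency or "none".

A, E → C lies within R2.
B, D → C, E lies within R2.
B, C → D, G lies within R2.
D → A, C lies within R2.
A, D → F lies within R2.
A → F lies within R2.
Every dependency is enforceable on the fragments, so the decomposition is dependency-preserving.

none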